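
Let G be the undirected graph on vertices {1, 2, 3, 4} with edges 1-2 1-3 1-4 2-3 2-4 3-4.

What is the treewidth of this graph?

A width-3 tree decomposition is:
Bags: B1 = {1, 2, 3, 4}
Tree: (single bag)
A single bag containing all 4 vertices is trivially a valid decomposition of width 3. On the other hand G contains the 4-clique {1, 2, 3, 4}. A clique must lie in a single bag of any decomposition, so no decomposition can have width below 3. The upper and lower bounds meet at 3, so that is the treewidth.

3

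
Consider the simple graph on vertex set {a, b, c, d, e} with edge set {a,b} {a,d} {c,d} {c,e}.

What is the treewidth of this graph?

A width-1 tree decomposition is:
Bags: B1 = {a, d}  B2 = {c, d}  B3 = {a, b}  B4 = {c, e}
Tree: B1–B2, B1–B3, B2–B4
Each bag holds 2 vertices, so the decomposition has width 1, which upper-bounds the treewidth. G has an edge, so its treewidth is at least 1. Hence tw(G) = 1 exactly.

1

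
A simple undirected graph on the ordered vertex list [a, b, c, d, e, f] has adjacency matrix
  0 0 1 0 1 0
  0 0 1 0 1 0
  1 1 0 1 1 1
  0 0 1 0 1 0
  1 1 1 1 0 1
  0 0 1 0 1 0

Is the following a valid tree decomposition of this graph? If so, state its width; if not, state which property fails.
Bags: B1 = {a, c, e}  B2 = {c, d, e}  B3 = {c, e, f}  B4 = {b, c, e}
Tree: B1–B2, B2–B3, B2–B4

Checking the three conditions: (i) the bags cover all of {a, b, c, d, e, f}; (ii) for each edge, some bag contains both endpoints; (iii) the bags containing any fixed vertex form a subtree. All hold, so the decomposition is valid with width 3 − 1 = 2.

Yes; width 2.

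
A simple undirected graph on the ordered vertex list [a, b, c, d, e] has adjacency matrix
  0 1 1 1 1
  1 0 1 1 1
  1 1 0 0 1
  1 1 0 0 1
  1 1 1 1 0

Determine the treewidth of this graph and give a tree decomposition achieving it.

Treewidth 3.
One such decomposition:
Bags: B1 = {a, b, d, e}  B2 = {a, b, c, e}
Tree: B1–B2

The largest bag has 4 vertices, giving width 3; this decomposition certifies tw(G) ≤ 3. Conversely, {a, b, d, e} is a clique of size 4, and the vertices of any clique must share a bag in every tree decomposition; so some bag has ≥ 4 vertices and tw(G) ≥ 3. Hence tw(G) = 3 exactly.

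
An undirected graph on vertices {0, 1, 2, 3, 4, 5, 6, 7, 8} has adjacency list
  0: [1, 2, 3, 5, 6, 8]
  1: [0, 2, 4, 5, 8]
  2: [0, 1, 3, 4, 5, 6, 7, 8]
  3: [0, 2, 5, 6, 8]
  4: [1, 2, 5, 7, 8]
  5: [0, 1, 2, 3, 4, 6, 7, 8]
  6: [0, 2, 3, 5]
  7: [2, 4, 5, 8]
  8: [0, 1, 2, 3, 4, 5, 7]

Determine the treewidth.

4

A width-4 tree decomposition is:
Bags: B1 = {0, 2, 3, 5, 6}  B2 = {0, 2, 3, 5, 8}  B3 = {0, 1, 2, 5, 8}  B4 = {1, 2, 4, 5, 8}  B5 = {2, 4, 5, 7, 8}
Tree: B1–B2, B2–B3, B3–B4, B4–B5
Each bag holds 5 vertices, so the decomposition has width 4, which upper-bounds the treewidth. For the lower bound, the 5 vertices {0, 1, 2, 5, 8} are pairwise adjacent, and any tree decomposition puts a clique entirely inside one bag — forcing width ≥ 4. Hence tw(G) = 4 exactly.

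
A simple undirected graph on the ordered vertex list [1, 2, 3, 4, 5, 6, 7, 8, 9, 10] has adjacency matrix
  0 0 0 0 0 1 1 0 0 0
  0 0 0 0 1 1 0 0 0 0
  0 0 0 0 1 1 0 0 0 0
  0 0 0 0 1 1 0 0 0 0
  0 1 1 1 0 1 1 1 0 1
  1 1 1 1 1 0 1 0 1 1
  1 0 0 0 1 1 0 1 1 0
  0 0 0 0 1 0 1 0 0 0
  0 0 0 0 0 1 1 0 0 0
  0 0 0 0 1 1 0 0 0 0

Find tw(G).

A width-2 tree decomposition is:
Bags: B1 = {4, 5, 6}  B2 = {2, 5, 6}  B3 = {5, 6, 7}  B4 = {5, 6, 10}  B5 = {1, 6, 7}  B6 = {5, 7, 8}  B7 = {3, 5, 6}  B8 = {6, 7, 9}
Tree: B1–B2, B2–B3, B1–B4, B3–B5, B3–B6, B1–B7, B3–B8
The largest bag has 3 vertices, giving width 2; this decomposition certifies tw(G) ≤ 2. Conversely, {5, 7, 8} is a clique of size 3, and the vertices of any clique must share a bag in every tree decomposition; so some bag has ≥ 3 vertices and tw(G) ≥ 2. Hence tw(G) = 2 exactly.

2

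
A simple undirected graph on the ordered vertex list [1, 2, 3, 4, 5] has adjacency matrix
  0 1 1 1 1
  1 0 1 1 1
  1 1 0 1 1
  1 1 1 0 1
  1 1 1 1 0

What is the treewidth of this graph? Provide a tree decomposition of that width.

Treewidth 4.
One optimal decomposition is:
Bags: B1 = {1, 2, 3, 4, 5}
Tree: (single bag)

With just one bag of size 5, the width is 5 − 1 = 4, so tw(G) ≤ 4. On the other hand G contains the 5-clique {1, 2, 3, 4, 5}. A clique must lie in a single bag of any decomposition, so no decomposition can have width below 4. Hence tw(G) = 4 exactly.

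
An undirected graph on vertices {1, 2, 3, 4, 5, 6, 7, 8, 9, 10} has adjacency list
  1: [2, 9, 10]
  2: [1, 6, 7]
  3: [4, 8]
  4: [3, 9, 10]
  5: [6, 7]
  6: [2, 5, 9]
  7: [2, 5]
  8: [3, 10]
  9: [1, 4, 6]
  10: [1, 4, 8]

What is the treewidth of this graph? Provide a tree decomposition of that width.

Every bag has size at most 3, so the width is 3 − 1 = 2 and tw(G) ≤ 2. The edges 7–5–6–2–7 form a cycle, so G is not a tree and its treewidth is at least 2. Combining the bounds, tw(G) = 2.

Treewidth 2.
Bags: B1 = {2, 5, 7}  B2 = {2, 5, 6}  B3 = {1, 2, 6}  B4 = {1, 6, 9}  B5 = {1, 9, 10}  B6 = {4, 9, 10}  B7 = {4, 8, 10}  B8 = {3, 4, 8}
Tree: B1–B2, B2–B3, B3–B4, B4–B5, B5–B6, B6–B7, B7–B8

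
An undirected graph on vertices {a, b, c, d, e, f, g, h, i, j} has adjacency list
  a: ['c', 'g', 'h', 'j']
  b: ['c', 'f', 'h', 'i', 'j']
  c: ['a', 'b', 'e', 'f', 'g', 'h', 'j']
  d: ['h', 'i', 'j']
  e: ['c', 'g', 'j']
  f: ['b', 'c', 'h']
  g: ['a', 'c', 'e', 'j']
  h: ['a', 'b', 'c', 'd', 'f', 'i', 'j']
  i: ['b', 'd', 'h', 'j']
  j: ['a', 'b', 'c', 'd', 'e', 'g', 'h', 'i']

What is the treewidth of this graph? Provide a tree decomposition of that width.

Treewidth 3.
One optimal decomposition is:
Bags: B1 = {d, h, i, j}  B2 = {b, h, i, j}  B3 = {b, c, h, j}  B4 = {a, c, h, j}  B5 = {a, c, g, j}  B6 = {b, c, f, h}  B7 = {c, e, g, j}
Tree: B1–B2, B2–B3, B3–B4, B4–B5, B3–B6, B5–B7

The largest bag has 4 vertices, giving width 3; this decomposition certifies tw(G) ≤ 3. Conversely, {c, e, g, j} is a clique of size 4, and the vertices of any clique must share a bag in every tree decomposition; so some bag has ≥ 4 vertices and tw(G) ≥ 3. Hence tw(G) = 3 exactly.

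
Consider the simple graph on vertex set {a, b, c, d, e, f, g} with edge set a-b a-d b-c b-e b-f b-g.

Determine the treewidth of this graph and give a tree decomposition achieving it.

Treewidth 1.
Bags: B1 = {a, b}  B2 = {a, d}  B3 = {b, g}  B4 = {b, f}  B5 = {b, c}  B6 = {b, e}
Tree: B1–B2, B1–B3, B1–B4, B3–B5, B4–B6

Each bag holds 2 vertices, so the decomposition has width 1, which upper-bounds the treewidth. Any graph with an edge has treewidth ≥ 1, and G has the edge a–b. Hence tw(G) = 1 exactly.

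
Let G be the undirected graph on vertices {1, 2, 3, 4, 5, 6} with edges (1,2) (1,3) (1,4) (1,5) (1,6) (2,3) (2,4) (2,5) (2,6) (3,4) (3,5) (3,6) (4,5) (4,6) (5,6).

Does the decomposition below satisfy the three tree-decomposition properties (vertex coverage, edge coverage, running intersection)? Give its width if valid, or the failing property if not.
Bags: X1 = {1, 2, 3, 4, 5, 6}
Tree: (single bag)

Yes; width 5.

Checking the three conditions: (i) the bags cover all of {1, 2, 3, 4, 5, 6}; (ii) for each edge, some bag contains both endpoints; (iii) the bags containing any fixed vertex form a subtree. All hold, so the decomposition is valid with width 6 − 1 = 5.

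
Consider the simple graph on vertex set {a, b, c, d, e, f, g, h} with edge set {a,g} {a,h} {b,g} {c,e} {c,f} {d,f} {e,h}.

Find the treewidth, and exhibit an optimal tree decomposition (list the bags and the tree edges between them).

Treewidth 1.
One such decomposition:
Bags: B1 = {b, g}  B2 = {a, g}  B3 = {a, h}  B4 = {e, h}  B5 = {c, e}  B6 = {c, f}  B7 = {d, f}
Tree: B1–B2, B2–B3, B3–B4, B4–B5, B5–B6, B6–B7

The largest bag has 2 vertices, giving width 1; this decomposition certifies tw(G) ≤ 1. Any graph with an edge has treewidth ≥ 1, and G has the edge b–g. Hence tw(G) = 1 exactly.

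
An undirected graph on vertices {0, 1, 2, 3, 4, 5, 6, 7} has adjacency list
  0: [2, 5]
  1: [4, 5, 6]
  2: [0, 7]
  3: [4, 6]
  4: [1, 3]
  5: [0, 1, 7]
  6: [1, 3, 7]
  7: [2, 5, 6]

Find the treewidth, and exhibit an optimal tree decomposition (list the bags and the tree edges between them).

Treewidth 2.
One such decomposition:
Bags: B1 = {0, 2, 5}  B2 = {2, 5, 7}  B3 = {1, 5, 7}  B4 = {1, 6, 7}  B5 = {1, 4, 6}  B6 = {3, 4, 6}
Tree: B1–B2, B2–B3, B3–B4, B4–B5, B5–B6

The largest bag has 3 vertices, giving width 2; this decomposition certifies tw(G) ≤ 2. Since 0–2–7–5–0 is a cycle in G, G is not acyclic. Forests are exactly the graphs of treewidth ≤ 1, so tw(G) ≥ 2. Hence tw(G) = 2 exactly.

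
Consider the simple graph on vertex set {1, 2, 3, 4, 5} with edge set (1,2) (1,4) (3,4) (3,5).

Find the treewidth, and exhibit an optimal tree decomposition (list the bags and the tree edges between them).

Treewidth 1.
One such decomposition:
Bags: B1 = {1, 2}  B2 = {1, 4}  B3 = {3, 4}  B4 = {3, 5}
Tree: B1–B2, B2–B3, B3–B4

Every bag has size at most 2, so the width is 2 − 1 = 1 and tw(G) ≤ 1. G has an edge, so its treewidth is at least 1. Therefore the treewidth is 1.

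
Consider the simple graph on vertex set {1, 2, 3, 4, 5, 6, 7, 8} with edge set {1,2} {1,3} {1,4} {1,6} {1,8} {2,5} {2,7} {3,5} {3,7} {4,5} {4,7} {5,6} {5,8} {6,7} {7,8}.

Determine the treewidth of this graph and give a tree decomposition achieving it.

Treewidth 3.
One optimal decomposition is:
Bags: B1 = {1, 5, 7, 8}  B2 = {1, 3, 5, 7}  B3 = {1, 2, 5, 7}  B4 = {1, 4, 5, 7}  B5 = {1, 5, 6, 7}
Tree: B1–B2, B2–B3, B3–B4, B4–B5

The largest bag has 4 vertices, giving width 3; this decomposition certifies tw(G) ≤ 3. For the lower bound: the 4 vertex sets {5,8}, {3,7}, {1}, {2} are disjoint, each induces a connected subgraph, and every pair is joined by at least one edge of G. Contracting each set to a single vertex therefore yields K_{4} as a minor, and since treewidth is minor-monotone, tw(G) ≥ tw(K_{4}) = 3. Hence tw(G) = 3 exactly.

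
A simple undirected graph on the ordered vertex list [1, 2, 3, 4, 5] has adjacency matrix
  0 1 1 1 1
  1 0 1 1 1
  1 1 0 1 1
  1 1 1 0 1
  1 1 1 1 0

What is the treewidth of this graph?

4

A width-4 tree decomposition is:
Bags: B1 = {1, 2, 3, 4, 5}
Tree: (single bag)
With just one bag of size 5, the width is 5 − 1 = 4, so tw(G) ≤ 4. On the other hand G contains the 5-clique {1, 2, 3, 4, 5}. A clique must lie in a single bag of any decomposition, so no decomposition can have width below 4. Hence tw(G) = 4 exactly.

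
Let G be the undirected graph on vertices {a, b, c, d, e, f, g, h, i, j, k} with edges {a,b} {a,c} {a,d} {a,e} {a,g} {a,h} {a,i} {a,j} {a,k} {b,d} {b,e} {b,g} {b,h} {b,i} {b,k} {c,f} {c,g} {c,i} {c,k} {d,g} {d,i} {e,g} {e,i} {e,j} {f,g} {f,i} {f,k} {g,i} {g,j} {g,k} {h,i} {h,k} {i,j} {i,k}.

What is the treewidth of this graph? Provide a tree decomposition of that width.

Treewidth 4.
One such decomposition:
Bags: B1 = {a, b, g, i, k}  B2 = {a, b, e, g, i}  B3 = {a, c, g, i, k}  B4 = {c, f, g, i, k}  B5 = {a, b, h, i, k}  B6 = {a, e, g, i, j}  B7 = {a, b, d, g, i}
Tree: B1–B2, B1–B3, B3–B4, B1–B5, B2–B6, B2–B7

Each bag holds 5 vertices, so the decomposition has width 4, which upper-bounds the treewidth. Conversely, {a, e, g, i, j} is a clique of size 5, and the vertices of any clique must share a bag in every tree decomposition; so some bag has ≥ 5 vertices and tw(G) ≥ 4. Therefore the treewidth is 4.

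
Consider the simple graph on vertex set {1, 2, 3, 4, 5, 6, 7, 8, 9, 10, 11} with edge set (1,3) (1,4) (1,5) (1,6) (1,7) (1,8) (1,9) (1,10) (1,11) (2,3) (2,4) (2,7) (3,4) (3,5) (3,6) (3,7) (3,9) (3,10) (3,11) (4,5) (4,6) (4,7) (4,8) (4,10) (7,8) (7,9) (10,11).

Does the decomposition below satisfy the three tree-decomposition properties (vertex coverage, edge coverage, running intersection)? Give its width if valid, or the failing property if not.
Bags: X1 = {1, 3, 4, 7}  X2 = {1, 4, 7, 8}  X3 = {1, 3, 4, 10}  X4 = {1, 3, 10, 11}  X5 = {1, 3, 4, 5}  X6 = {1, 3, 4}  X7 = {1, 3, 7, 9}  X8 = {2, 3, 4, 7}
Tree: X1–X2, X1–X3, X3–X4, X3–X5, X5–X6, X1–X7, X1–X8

No — vertex 6 appears in no bag.

A tree decomposition must satisfy three properties: every vertex lies in some bag; for every edge, both endpoints lie together in some bag; and for every vertex, the bags containing it form a connected subtree. Here vertex 6 appears in no bag, so the decomposition is invalid.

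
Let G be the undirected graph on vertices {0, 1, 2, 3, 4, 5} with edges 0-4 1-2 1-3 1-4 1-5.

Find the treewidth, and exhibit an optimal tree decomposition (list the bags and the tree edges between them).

Treewidth 1.
One such decomposition:
Bags: B1 = {1, 4}  B2 = {0, 4}  B3 = {1, 3}  B4 = {1, 2}  B5 = {1, 5}
Tree: B1–B2, B1–B3, B3–B4, B3–B5

Every bag has size at most 2, so the width is 2 − 1 = 1 and tw(G) ≤ 1. Any graph with an edge has treewidth ≥ 1, and G has the edge 1–4. Combining the bounds, tw(G) = 1.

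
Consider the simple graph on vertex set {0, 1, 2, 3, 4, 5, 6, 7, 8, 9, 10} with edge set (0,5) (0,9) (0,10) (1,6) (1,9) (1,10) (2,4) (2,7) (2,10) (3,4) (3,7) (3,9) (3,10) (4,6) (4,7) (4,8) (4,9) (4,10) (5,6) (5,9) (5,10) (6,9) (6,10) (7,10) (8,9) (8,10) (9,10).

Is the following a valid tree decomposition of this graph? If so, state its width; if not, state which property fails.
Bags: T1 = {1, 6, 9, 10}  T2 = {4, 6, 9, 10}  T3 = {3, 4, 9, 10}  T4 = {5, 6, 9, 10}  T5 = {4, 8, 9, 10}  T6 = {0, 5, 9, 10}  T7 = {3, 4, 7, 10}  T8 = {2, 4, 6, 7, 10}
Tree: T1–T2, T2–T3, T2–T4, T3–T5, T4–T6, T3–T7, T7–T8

A tree decomposition must satisfy three properties: every vertex lies in some bag; for every edge, both endpoints lie together in some bag; and for every vertex, the bags containing it form a connected subtree. Here bags containing vertex 6 are not connected in the tree, so the decomposition is invalid.

No — bags containing vertex 6 are not connected in the tree.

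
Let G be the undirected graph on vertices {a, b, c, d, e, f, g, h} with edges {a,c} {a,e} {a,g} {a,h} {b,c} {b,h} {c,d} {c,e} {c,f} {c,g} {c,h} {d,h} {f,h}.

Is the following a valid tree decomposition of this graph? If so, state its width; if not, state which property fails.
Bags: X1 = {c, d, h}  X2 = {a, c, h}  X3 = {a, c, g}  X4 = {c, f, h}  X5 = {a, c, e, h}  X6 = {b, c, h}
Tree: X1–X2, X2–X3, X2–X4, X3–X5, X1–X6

A tree decomposition must satisfy three properties: every vertex lies in some bag; for every edge, both endpoints lie together in some bag; and for every vertex, the bags containing it form a connected subtree. Here bags containing vertex h are not connected in the tree, so the decomposition is invalid.

No — bags containing vertex h are not connected in the tree.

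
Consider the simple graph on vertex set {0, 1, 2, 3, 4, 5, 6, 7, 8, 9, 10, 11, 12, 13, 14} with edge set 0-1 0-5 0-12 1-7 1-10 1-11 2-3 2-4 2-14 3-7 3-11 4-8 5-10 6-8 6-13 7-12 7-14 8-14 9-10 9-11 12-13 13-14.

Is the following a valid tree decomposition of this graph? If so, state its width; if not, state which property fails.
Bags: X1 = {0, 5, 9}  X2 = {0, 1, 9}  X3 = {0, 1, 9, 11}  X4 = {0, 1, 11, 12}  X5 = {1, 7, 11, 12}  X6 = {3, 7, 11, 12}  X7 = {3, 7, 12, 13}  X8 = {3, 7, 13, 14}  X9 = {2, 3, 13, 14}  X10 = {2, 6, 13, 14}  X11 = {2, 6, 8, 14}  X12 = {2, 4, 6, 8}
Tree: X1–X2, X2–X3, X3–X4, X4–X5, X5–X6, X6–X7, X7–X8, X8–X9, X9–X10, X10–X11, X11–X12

No — vertex 10 appears in no bag.

A tree decomposition must satisfy three properties: every vertex lies in some bag; for every edge, both endpoints lie together in some bag; and for every vertex, the bags containing it form a connected subtree. Here vertex 10 appears in no bag, so the decomposition is invalid.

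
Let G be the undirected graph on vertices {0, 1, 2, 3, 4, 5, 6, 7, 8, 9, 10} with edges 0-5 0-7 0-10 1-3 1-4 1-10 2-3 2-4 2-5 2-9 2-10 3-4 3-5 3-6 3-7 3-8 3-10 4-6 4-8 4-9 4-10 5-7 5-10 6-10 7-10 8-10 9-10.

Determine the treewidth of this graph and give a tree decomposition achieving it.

Treewidth 3.
One optimal decomposition is:
Bags: B1 = {2, 3, 5, 10}  B2 = {2, 3, 4, 10}  B3 = {3, 5, 7, 10}  B4 = {3, 4, 6, 10}  B5 = {3, 4, 8, 10}  B6 = {2, 4, 9, 10}  B7 = {0, 5, 7, 10}  B8 = {1, 3, 4, 10}
Tree: B1–B2, B1–B3, B2–B4, B4–B5, B2–B6, B3–B7, B2–B8

Every bag has size at most 4, so the width is 4 − 1 = 3 and tw(G) ≤ 3. For the lower bound, the 4 vertices {0, 5, 7, 10} are pairwise adjacent, and any tree decomposition puts a clique entirely inside one bag — forcing width ≥ 3. The upper and lower bounds meet at 3, so that is the treewidth.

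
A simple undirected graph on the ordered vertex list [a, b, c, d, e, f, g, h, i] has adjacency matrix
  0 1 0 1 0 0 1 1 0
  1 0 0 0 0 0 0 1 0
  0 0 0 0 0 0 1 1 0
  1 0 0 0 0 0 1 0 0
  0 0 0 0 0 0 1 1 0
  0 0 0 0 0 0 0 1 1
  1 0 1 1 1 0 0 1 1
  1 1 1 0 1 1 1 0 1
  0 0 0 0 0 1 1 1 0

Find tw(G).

A width-2 tree decomposition is:
Bags: B1 = {a, g, h}  B2 = {g, h, i}  B3 = {c, g, h}  B4 = {f, h, i}  B5 = {a, d, g}  B6 = {e, g, h}  B7 = {a, b, h}
Tree: B1–B2, B2–B3, B2–B4, B1–B5, B1–B6, B1–B7
Every bag has size at most 3, so the width is 3 − 1 = 2 and tw(G) ≤ 2. On the other hand G contains the 3-clique {a, d, g}. A clique must lie in a single bag of any decomposition, so no decomposition can have width below 2. The upper and lower bounds meet at 2, so that is the treewidth.

2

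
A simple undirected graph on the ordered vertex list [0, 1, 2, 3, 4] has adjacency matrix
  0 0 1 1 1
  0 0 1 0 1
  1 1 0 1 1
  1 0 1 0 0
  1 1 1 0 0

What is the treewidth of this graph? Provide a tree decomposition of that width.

Each bag holds 3 vertices, so the decomposition has width 2, which upper-bounds the treewidth. For the lower bound, the 3 vertices {0, 2, 3} are pairwise adjacent, and any tree decomposition puts a clique entirely inside one bag — forcing width ≥ 2. Therefore the treewidth is 2.

Treewidth 2.
One such decomposition:
Bags: B1 = {0, 2, 4}  B2 = {1, 2, 4}  B3 = {0, 2, 3}
Tree: B1–B2, B1–B3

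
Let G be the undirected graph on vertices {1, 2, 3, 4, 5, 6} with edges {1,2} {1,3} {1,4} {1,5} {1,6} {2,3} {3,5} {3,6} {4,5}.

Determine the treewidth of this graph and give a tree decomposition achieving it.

Treewidth 2.
One such decomposition:
Bags: B1 = {1, 2, 3}  B2 = {1, 3, 6}  B3 = {1, 3, 5}  B4 = {1, 4, 5}
Tree: B1–B2, B1–B3, B3–B4

The largest bag has 3 vertices, giving width 2; this decomposition certifies tw(G) ≤ 2. On the other hand G contains the 3-clique {1, 2, 3}. A clique must lie in a single bag of any decomposition, so no decomposition can have width below 2. Combining the bounds, tw(G) = 2.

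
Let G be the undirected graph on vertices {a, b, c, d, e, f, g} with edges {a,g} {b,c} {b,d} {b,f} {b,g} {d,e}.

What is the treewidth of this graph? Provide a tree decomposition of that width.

Treewidth 1.
One such decomposition:
Bags: B1 = {b, d}  B2 = {d, e}  B3 = {b, c}  B4 = {b, g}  B5 = {a, g}  B6 = {b, f}
Tree: B1–B2, B1–B3, B3–B4, B4–B5, B1–B6

Each bag holds 2 vertices, so the decomposition has width 1, which upper-bounds the treewidth. G has an edge, so its treewidth is at least 1. Hence tw(G) = 1 exactly.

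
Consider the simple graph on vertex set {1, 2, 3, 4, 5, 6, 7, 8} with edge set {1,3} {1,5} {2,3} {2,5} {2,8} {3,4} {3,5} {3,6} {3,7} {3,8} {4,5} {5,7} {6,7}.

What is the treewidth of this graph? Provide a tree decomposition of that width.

Every bag has size at most 3, so the width is 3 − 1 = 2 and tw(G) ≤ 2. Conversely, {2, 3, 8} is a clique of size 3, and the vertices of any clique must share a bag in every tree decomposition; so some bag has ≥ 3 vertices and tw(G) ≥ 2. Therefore the treewidth is 2.

Treewidth 2.
One optimal decomposition is:
Bags: B1 = {2, 3, 5}  B2 = {3, 5, 7}  B3 = {1, 3, 5}  B4 = {2, 3, 8}  B5 = {3, 6, 7}  B6 = {3, 4, 5}
Tree: B1–B2, B1–B3, B1–B4, B2–B5, B1–B6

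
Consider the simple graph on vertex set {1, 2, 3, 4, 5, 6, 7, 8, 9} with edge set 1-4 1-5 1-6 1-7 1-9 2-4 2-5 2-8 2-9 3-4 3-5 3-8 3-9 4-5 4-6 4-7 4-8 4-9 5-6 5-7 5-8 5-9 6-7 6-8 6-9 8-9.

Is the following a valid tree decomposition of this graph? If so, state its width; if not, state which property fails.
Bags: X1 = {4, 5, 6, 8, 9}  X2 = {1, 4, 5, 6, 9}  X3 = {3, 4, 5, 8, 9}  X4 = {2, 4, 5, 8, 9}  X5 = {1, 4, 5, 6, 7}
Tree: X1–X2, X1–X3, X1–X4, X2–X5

Yes; width 4.

Vertex coverage: the bags together contain {1, 2, 3, 4, 5, 6, 7, 8, 9}, the full vertex set. Edge coverage: each edge of G has both endpoints in at least one bag. Running intersection: for every vertex, the bags containing it form a connected subtree. All three properties hold, so this is a valid tree decomposition of width max|bag| − 1 = 4, and hence tw(G) ≤ 4.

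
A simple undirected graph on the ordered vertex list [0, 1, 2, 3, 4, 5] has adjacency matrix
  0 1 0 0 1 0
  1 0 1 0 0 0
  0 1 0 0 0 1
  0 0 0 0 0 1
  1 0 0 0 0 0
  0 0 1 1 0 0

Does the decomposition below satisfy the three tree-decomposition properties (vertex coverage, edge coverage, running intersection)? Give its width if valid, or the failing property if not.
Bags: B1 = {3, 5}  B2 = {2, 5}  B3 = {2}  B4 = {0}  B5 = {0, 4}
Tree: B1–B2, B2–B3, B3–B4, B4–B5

A tree decomposition must satisfy three properties: every vertex lies in some bag; for every edge, both endpoints lie together in some bag; and for every vertex, the bags containing it form a connected subtree. Here vertex 1 appears in no bag, so the decomposition is invalid.

No — vertex 1 appears in no bag.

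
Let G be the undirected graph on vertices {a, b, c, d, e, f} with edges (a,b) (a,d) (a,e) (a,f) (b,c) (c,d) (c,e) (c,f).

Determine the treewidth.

2

A width-2 tree decomposition is:
Bags: B1 = {a, c, e}  B2 = {a, c, d}  B3 = {a, b, c}  B4 = {a, c, f}
Tree: B1–B2, B2–B3, B3–B4
The largest bag has 3 vertices, giving width 2; this decomposition certifies tw(G) ≤ 2. For the lower bound, G contains the cycle c–e–a–d–c, so G is not a forest; only forests have treewidth ≤ 1, hence tw(G) ≥ 2. The upper and lower bounds meet at 2, so that is the treewidth.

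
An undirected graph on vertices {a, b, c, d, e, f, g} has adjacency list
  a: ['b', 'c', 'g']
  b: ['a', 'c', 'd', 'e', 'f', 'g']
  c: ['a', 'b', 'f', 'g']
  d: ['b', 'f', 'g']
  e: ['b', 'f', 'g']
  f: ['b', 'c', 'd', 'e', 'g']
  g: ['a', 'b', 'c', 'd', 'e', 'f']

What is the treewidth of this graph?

3

A width-3 tree decomposition is:
Bags: B1 = {b, c, f, g}  B2 = {b, d, f, g}  B3 = {a, b, c, g}  B4 = {b, e, f, g}
Tree: B1–B2, B1–B3, B1–B4
The largest bag has 4 vertices, giving width 3; this decomposition certifies tw(G) ≤ 3. On the other hand G contains the 4-clique {a, b, c, g}. A clique must lie in a single bag of any decomposition, so no decomposition can have width below 3. Combining the bounds, tw(G) = 3.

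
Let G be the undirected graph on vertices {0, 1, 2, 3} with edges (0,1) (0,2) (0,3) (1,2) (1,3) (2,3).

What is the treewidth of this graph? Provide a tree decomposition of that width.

A single bag containing all 4 vertices is trivially a valid decomposition of width 3. For the lower bound, the 4 vertices {0, 1, 2, 3} are pairwise adjacent, and any tree decomposition puts a clique entirely inside one bag — forcing width ≥ 3. Hence tw(G) = 3 exactly.

Treewidth 3.
One optimal decomposition is:
Bags: B1 = {0, 1, 2, 3}
Tree: (single bag)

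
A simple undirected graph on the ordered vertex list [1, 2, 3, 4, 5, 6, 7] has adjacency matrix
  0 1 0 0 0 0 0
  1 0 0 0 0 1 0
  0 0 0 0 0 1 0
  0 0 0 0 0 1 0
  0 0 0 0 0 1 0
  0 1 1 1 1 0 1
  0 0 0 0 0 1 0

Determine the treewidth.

A width-1 tree decomposition is:
Bags: B1 = {3, 6}  B2 = {5, 6}  B3 = {2, 6}  B4 = {6, 7}  B5 = {4, 6}  B6 = {1, 2}
Tree: B1–B2, B2–B3, B2–B4, B3–B5, B3–B6
The largest bag has 2 vertices, giving width 1; this decomposition certifies tw(G) ≤ 1. Any graph with an edge has treewidth ≥ 1, and G has the edge 6–3. Therefore the treewidth is 1.

1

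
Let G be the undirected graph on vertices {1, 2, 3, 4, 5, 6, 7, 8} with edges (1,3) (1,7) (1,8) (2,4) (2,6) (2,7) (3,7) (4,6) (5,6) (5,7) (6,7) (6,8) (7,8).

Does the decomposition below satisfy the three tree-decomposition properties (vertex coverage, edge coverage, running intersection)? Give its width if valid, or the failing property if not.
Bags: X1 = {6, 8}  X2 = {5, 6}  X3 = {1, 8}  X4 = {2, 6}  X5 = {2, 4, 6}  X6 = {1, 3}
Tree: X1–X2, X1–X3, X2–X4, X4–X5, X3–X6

No — vertex 7 appears in no bag.

A tree decomposition must satisfy three properties: every vertex lies in some bag; for every edge, both endpoints lie together in some bag; and for every vertex, the bags containing it form a connected subtree. Here vertex 7 appears in no bag, so the decomposition is invalid.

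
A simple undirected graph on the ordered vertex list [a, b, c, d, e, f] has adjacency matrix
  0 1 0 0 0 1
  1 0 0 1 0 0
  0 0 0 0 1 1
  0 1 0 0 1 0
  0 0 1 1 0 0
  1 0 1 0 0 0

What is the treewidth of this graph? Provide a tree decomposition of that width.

Treewidth 2.
One such decomposition:
Bags: B1 = {a, c, f}  B2 = {a, c, e}  B3 = {a, d, e}  B4 = {a, b, d}
Tree: B1–B2, B2–B3, B3–B4

The largest bag has 3 vertices, giving width 2; this decomposition certifies tw(G) ≤ 2. For the lower bound, G contains the cycle a–f–c–e–d–b–a, so G is not a forest; only forests have treewidth ≤ 1, hence tw(G) ≥ 2. Hence tw(G) = 2 exactly.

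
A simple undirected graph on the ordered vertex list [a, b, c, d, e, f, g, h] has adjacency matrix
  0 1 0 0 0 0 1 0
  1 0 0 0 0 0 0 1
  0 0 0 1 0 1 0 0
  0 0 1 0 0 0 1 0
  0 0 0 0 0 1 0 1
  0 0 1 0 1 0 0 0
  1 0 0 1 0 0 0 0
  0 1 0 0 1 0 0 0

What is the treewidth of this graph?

A width-2 tree decomposition is:
Bags: B1 = {a, b, g}  B2 = {b, d, g}  B3 = {b, c, d}  B4 = {b, c, f}  B5 = {b, e, f}  B6 = {b, e, h}
Tree: B1–B2, B2–B3, B3–B4, B4–B5, B5–B6
Every bag has size at most 3, so the width is 3 − 1 = 2 and tw(G) ≤ 2. For the lower bound, G contains the cycle b–a–g–d–c–f–e–h–b, so G is not a forest; only forests have treewidth ≤ 1, hence tw(G) ≥ 2. Therefore the treewidth is 2.

2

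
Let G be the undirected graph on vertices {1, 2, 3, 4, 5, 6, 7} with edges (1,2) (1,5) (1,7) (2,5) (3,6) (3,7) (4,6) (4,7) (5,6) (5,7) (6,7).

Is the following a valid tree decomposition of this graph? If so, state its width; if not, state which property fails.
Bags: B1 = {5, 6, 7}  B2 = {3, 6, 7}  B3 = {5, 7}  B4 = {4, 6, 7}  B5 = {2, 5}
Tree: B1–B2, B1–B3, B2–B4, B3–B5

No — vertex 1 appears in no bag.

A tree decomposition must satisfy three properties: every vertex lies in some bag; for every edge, both endpoints lie together in some bag; and for every vertex, the bags containing it form a connected subtree. Here vertex 1 appears in no bag, so the decomposition is invalid.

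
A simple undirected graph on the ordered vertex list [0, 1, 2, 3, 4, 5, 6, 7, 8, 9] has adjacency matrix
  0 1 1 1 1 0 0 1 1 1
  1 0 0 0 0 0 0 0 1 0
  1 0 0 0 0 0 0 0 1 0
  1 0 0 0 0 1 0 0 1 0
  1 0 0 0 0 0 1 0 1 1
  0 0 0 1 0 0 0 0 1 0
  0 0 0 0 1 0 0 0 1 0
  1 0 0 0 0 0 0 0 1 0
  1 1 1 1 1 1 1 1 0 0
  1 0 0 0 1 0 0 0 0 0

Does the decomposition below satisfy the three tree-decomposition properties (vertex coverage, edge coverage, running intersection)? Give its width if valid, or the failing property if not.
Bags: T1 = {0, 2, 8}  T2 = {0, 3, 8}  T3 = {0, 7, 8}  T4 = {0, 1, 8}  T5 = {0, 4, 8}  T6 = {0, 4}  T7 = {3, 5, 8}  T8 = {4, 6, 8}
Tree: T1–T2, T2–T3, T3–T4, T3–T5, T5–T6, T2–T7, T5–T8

A tree decomposition must satisfy three properties: every vertex lies in some bag; for every edge, both endpoints lie together in some bag; and for every vertex, the bags containing it form a connected subtree. Here vertex 9 appears in no bag, so the decomposition is invalid.

No — vertex 9 appears in no bag.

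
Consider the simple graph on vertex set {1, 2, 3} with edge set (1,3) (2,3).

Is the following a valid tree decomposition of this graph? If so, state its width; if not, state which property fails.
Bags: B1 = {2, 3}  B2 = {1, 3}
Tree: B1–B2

Yes; width 1.

Every vertex of G appears in some bag (union = {1, 2, 3}); every edge is covered by a bag; and for each vertex v the set of bags containing v is connected in the bag tree. The decomposition is therefore valid. The largest bag has 2 vertices, so the width is 1.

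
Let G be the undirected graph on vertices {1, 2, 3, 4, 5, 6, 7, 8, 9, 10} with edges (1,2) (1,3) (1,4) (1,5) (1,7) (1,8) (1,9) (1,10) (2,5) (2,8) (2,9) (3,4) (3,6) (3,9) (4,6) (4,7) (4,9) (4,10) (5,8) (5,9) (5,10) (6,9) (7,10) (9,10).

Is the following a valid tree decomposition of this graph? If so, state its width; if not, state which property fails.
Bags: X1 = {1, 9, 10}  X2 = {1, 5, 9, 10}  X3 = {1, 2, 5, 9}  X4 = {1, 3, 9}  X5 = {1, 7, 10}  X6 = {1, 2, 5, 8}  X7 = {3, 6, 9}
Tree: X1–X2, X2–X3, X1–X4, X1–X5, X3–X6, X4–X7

A tree decomposition must satisfy three properties: every vertex lies in some bag; for every edge, both endpoints lie together in some bag; and for every vertex, the bags containing it form a connected subtree. Here vertex 4 appears in no bag, so the decomposition is invalid.

No — vertex 4 appears in no bag.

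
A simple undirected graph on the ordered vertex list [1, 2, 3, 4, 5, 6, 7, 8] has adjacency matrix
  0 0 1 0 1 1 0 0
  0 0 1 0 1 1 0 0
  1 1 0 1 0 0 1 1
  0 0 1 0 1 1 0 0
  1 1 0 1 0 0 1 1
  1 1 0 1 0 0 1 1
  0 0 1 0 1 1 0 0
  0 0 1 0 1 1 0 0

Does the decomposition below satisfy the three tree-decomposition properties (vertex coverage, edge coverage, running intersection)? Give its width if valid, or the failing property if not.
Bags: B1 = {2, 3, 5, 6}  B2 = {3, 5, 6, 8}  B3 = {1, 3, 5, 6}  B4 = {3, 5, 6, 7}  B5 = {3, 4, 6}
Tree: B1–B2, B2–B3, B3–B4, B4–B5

A tree decomposition must satisfy three properties: every vertex lies in some bag; for every edge, both endpoints lie together in some bag; and for every vertex, the bags containing it form a connected subtree. Here edge (5,4) lies in no bag, so the decomposition is invalid.

No — edge (5,4) lies in no bag.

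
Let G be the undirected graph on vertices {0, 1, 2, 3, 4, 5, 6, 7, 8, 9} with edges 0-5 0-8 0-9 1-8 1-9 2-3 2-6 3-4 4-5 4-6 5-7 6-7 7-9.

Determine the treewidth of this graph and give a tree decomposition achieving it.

The largest bag has 3 vertices, giving width 2; this decomposition certifies tw(G) ≤ 2. The edges 8–1–9–0–8 form a cycle, so G is not a tree and its treewidth is at least 2. The upper and lower bounds meet at 2, so that is the treewidth.

Treewidth 2.
Bags: B1 = {0, 1, 8}  B2 = {0, 1, 9}  B3 = {0, 5, 9}  B4 = {5, 7, 9}  B5 = {4, 5, 7}  B6 = {4, 6, 7}  B7 = {3, 4, 6}  B8 = {2, 3, 6}
Tree: B1–B2, B2–B3, B3–B4, B4–B5, B5–B6, B6–B7, B7–B8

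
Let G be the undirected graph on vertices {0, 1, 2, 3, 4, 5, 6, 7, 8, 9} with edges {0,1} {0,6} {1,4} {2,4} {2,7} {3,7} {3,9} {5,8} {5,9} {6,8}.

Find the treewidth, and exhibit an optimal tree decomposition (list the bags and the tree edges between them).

The largest bag has 3 vertices, giving width 2; this decomposition certifies tw(G) ≤ 2. The edges 6–8–5–9–3–7–2–4–1–0–6 form a cycle, so G is not a tree and its treewidth is at least 2. Combining the bounds, tw(G) = 2.

Treewidth 2.
Bags: B1 = {5, 6, 8}  B2 = {5, 6, 9}  B3 = {3, 6, 9}  B4 = {3, 6, 7}  B5 = {2, 6, 7}  B6 = {2, 4, 6}  B7 = {1, 4, 6}  B8 = {0, 1, 6}
Tree: B1–B2, B2–B3, B3–B4, B4–B5, B5–B6, B6–B7, B7–B8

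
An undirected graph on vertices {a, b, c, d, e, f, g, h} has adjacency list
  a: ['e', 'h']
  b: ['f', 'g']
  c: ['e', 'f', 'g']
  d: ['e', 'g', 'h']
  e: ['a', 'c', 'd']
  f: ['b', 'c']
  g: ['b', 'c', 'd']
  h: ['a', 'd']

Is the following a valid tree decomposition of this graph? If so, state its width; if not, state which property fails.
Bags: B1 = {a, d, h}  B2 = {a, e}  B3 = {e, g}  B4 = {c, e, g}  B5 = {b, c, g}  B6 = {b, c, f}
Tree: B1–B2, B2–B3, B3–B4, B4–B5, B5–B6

No — edge (d,e) lies in no bag.

A tree decomposition must satisfy three properties: every vertex lies in some bag; for every edge, both endpoints lie together in some bag; and for every vertex, the bags containing it form a connected subtree. Here edge (d,e) lies in no bag, so the decomposition is invalid.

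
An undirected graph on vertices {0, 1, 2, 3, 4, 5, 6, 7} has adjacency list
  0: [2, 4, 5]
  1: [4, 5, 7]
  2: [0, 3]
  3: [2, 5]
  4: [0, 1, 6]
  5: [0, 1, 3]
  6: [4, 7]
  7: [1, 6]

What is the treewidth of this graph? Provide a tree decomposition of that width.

Every bag has size at most 3, so the width is 3 − 1 = 2 and tw(G) ≤ 2. For the lower bound, G contains the cycle 2–3–5–0–2, so G is not a forest; only forests have treewidth ≤ 1, hence tw(G) ≥ 2. The upper and lower bounds meet at 2, so that is the treewidth.

Treewidth 2.
One such decomposition:
Bags: B1 = {0, 2, 3}  B2 = {0, 3, 5}  B3 = {0, 4, 5}  B4 = {1, 4, 5}  B5 = {1, 4, 6}  B6 = {1, 6, 7}
Tree: B1–B2, B2–B3, B3–B4, B4–B5, B5–B6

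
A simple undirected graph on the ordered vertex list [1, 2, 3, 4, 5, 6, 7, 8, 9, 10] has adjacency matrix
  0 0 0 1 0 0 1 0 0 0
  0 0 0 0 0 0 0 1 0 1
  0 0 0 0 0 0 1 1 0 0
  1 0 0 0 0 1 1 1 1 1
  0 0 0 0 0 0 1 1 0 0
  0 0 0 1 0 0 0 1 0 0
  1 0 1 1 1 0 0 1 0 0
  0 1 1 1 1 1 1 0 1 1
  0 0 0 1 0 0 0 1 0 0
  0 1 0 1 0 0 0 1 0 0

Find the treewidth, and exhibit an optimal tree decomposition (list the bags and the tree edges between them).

Each bag holds 3 vertices, so the decomposition has width 2, which upper-bounds the treewidth. For the lower bound, the 3 vertices {2, 8, 10} are pairwise adjacent, and any tree decomposition puts a clique entirely inside one bag — forcing width ≥ 2. Therefore the treewidth is 2.

Treewidth 2.
One optimal decomposition is:
Bags: B1 = {4, 6, 8}  B2 = {4, 7, 8}  B3 = {3, 7, 8}  B4 = {5, 7, 8}  B5 = {4, 8, 10}  B6 = {1, 4, 7}  B7 = {4, 8, 9}  B8 = {2, 8, 10}
Tree: B1–B2, B2–B3, B2–B4, B2–B5, B2–B6, B5–B7, B5–B8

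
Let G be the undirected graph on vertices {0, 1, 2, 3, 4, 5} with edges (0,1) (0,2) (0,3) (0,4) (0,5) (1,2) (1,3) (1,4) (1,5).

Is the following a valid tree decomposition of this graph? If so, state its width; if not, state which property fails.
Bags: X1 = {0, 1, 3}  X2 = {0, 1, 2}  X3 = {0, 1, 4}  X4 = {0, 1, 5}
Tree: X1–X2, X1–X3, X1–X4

Yes; width 2.

Vertex coverage: the bags together contain {0, 1, 2, 3, 4, 5}, the full vertex set. Edge coverage: each edge of G has both endpoints in at least one bag. Running intersection: for every vertex, the bags containing it form a connected subtree. All three properties hold, so this is a valid tree decomposition of width max|bag| − 1 = 2, and hence tw(G) ≤ 2.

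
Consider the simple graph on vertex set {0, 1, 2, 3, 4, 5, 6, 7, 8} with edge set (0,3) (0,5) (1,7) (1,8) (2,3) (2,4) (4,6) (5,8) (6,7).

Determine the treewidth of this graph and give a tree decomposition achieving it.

Treewidth 2.
One optimal decomposition is:
Bags: B1 = {2, 4, 6}  B2 = {2, 3, 6}  B3 = {0, 3, 6}  B4 = {0, 5, 6}  B5 = {5, 6, 8}  B6 = {1, 6, 8}  B7 = {1, 6, 7}
Tree: B1–B2, B2–B3, B3–B4, B4–B5, B5–B6, B6–B7

Every bag has size at most 3, so the width is 3 − 1 = 2 and tw(G) ≤ 2. The edges 6–4–2–3–0–5–8–1–7–6 form a cycle, so G is not a tree and its treewidth is at least 2. The upper and lower bounds meet at 2, so that is the treewidth.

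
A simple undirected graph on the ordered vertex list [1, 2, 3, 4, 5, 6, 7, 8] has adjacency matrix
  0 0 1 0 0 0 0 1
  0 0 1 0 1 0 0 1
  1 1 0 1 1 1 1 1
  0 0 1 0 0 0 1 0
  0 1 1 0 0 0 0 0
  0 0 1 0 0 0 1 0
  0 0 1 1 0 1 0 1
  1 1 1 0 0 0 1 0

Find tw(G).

2

A width-2 tree decomposition is:
Bags: B1 = {3, 7, 8}  B2 = {2, 3, 8}  B3 = {3, 4, 7}  B4 = {3, 6, 7}  B5 = {2, 3, 5}  B6 = {1, 3, 8}
Tree: B1–B2, B1–B3, B1–B4, B2–B5, B1–B6
The largest bag has 3 vertices, giving width 2; this decomposition certifies tw(G) ≤ 2. Conversely, {1, 3, 8} is a clique of size 3, and the vertices of any clique must share a bag in every tree decomposition; so some bag has ≥ 3 vertices and tw(G) ≥ 2. Hence tw(G) = 2 exactly.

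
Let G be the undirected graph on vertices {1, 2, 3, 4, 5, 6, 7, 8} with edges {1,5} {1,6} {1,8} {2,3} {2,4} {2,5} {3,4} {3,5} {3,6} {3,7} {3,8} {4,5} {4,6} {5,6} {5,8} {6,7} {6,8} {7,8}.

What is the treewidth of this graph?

3

A width-3 tree decomposition is:
Bags: B1 = {3, 4, 5, 6}  B2 = {3, 5, 6, 8}  B3 = {1, 5, 6, 8}  B4 = {3, 6, 7, 8}  B5 = {2, 3, 4, 5}
Tree: B1–B2, B2–B3, B2–B4, B1–B5
Each bag holds 4 vertices, so the decomposition has width 3, which upper-bounds the treewidth. On the other hand G contains the 4-clique {1, 5, 6, 8}. A clique must lie in a single bag of any decomposition, so no decomposition can have width below 3. Combining the bounds, tw(G) = 3.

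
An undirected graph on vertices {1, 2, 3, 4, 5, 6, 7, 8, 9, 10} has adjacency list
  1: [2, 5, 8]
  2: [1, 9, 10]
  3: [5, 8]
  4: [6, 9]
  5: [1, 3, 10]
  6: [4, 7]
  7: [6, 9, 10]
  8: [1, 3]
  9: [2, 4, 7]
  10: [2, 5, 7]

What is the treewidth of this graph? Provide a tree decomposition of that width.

Treewidth 2.
One optimal decomposition is:
Bags: B1 = {3, 5, 8}  B2 = {1, 5, 8}  B3 = {1, 5, 10}  B4 = {1, 2, 10}  B5 = {2, 7, 10}  B6 = {2, 7, 9}  B7 = {6, 7, 9}  B8 = {4, 6, 9}
Tree: B1–B2, B2–B3, B3–B4, B4–B5, B5–B6, B6–B7, B7–B8

Each bag holds 3 vertices, so the decomposition has width 2, which upper-bounds the treewidth. The edges 3–8–1–5–3 form a cycle, so G is not a tree and its treewidth is at least 2. The upper and lower bounds meet at 2, so that is the treewidth.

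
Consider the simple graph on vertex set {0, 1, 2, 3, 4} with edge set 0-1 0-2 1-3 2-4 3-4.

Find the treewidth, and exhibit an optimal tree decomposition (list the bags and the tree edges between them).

Treewidth 2.
One optimal decomposition is:
Bags: B1 = {0, 1, 3}  B2 = {0, 3, 4}  B3 = {0, 2, 4}
Tree: B1–B2, B2–B3

The largest bag has 3 vertices, giving width 2; this decomposition certifies tw(G) ≤ 2. Since 0–1–3–4–2–0 is a cycle in G, G is not acyclic. Forests are exactly the graphs of treewidth ≤ 1, so tw(G) ≥ 2. Therefore the treewidth is 2.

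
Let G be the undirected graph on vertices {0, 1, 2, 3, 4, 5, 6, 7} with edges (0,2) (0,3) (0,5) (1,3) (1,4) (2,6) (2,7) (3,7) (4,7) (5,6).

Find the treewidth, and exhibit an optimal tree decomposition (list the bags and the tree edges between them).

Each bag holds 3 vertices, so the decomposition has width 2, which upper-bounds the treewidth. The edges 5–6–2–0–5 form a cycle, so G is not a tree and its treewidth is at least 2. Hence tw(G) = 2 exactly.

Treewidth 2.
One optimal decomposition is:
Bags: B1 = {0, 5, 6}  B2 = {0, 2, 6}  B3 = {0, 2, 3}  B4 = {2, 3, 7}  B5 = {1, 3, 7}  B6 = {1, 4, 7}
Tree: B1–B2, B2–B3, B3–B4, B4–B5, B5–B6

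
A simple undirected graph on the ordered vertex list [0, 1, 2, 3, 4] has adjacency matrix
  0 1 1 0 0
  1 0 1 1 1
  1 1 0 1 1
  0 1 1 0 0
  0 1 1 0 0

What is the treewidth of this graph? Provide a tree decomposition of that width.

Treewidth 2.
Bags: B1 = {1, 2, 4}  B2 = {0, 1, 2}  B3 = {1, 2, 3}
Tree: B1–B2, B2–B3

Each bag holds 3 vertices, so the decomposition has width 2, which upper-bounds the treewidth. Conversely, {0, 1, 2} is a clique of size 3, and the vertices of any clique must share a bag in every tree decomposition; so some bag has ≥ 3 vertices and tw(G) ≥ 2. Therefore the treewidth is 2.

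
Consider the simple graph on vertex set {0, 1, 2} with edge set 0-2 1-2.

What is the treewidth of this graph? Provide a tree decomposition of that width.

The largest bag has 2 vertices, giving width 1; this decomposition certifies tw(G) ≤ 1. Any graph with an edge has treewidth ≥ 1, and G has the edge 2–1. Therefore the treewidth is 1.

Treewidth 1.
One optimal decomposition is:
Bags: B1 = {1, 2}  B2 = {0, 2}
Tree: B1–B2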